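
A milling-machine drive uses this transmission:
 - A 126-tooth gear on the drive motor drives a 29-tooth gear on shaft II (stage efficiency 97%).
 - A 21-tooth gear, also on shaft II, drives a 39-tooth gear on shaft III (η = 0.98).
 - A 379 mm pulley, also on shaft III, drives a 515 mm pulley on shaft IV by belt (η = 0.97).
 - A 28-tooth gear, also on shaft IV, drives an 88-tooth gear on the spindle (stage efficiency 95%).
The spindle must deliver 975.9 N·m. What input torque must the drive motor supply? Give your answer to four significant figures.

610.3 N·m

Overall ratio R = 0.23016 × 1.8571 × 1.3588 × 3.1429 = 1.8254; overall efficiency η = 0.97 × 0.98 × 0.97 × 0.95 = 0.8760.
Input torque = output torque / (R × η) = 975.9 / (1.8254 × 0.8760) = 610.3 N·m.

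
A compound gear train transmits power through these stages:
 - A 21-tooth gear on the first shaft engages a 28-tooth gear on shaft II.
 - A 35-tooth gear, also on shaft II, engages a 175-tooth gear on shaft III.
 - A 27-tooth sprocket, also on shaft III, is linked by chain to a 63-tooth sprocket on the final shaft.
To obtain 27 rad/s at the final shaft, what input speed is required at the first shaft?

420 rad/s

Overall ratio R = 1.3333 × 5 × 2.3333 = 15.556.
Required input speed = output speed × R = 27 × 15.556 = 420 rad/s.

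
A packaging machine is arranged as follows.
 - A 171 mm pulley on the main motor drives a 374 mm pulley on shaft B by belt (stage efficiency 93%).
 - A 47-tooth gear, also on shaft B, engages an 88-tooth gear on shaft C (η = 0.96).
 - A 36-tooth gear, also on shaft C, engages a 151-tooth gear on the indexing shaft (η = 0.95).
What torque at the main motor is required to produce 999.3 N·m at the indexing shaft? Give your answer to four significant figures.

68.59 N·m

Overall ratio R = 2.1871 × 1.8723 × 4.1944 = 17.177; overall efficiency η = 0.93 × 0.96 × 0.95 = 0.8482.
Input torque = output torque / (R × η) = 999.3 / (17.177 × 0.8482) = 68.594 N·m.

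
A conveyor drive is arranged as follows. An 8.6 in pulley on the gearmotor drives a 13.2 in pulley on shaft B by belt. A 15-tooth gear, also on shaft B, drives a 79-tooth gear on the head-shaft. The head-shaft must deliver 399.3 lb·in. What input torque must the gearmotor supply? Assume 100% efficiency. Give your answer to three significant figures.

Overall ratio R = 1.5349 × 5.2667 = 8.0837.
Input torque = output torque / R = 399.3 / 8.0837 = 49.396 lb·in.

49.4 lb·in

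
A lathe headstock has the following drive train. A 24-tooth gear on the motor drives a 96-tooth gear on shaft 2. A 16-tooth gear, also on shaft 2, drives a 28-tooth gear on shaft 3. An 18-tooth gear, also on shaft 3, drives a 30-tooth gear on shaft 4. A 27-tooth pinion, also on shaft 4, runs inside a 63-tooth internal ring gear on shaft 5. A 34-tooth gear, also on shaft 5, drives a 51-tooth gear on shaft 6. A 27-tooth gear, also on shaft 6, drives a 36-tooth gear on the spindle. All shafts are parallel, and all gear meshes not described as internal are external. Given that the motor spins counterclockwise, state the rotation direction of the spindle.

the motor → shaft 2: external mesh, 1 reversal → CW.
shaft 2 → shaft 3: external mesh, 1 reversal → CCW.
shaft 3 → shaft 4: external mesh, 1 reversal → CW.
shaft 4 → shaft 5: internal mesh, same direction → CW.
shaft 5 → shaft 6: external mesh, 1 reversal → CCW.
shaft 6 → the spindle: external mesh, 1 reversal → CW.
5 reversals in total — an odd number — so the spindle turns opposite to the motor.

clockwise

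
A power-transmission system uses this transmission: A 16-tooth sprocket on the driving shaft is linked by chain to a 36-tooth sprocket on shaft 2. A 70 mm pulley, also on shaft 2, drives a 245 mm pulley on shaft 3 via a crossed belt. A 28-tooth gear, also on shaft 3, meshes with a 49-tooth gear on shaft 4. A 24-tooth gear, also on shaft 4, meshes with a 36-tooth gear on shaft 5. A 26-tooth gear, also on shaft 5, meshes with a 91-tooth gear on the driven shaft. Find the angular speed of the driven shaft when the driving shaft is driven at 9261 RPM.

Chain: ratio = 36/16 = 2.25, so shaft 2 turns at 9261 / 2.25 = 4116 RPM.
Belt: ratio = 245/70 = 3.5, so shaft 3 turns at 4116 / 3.5 = 1176 RPM.
Gear mesh: ratio = 49/28 = 1.75, so shaft 4 turns at 1176 / 1.75 = 672 RPM.
Gear mesh: ratio = 36/24 = 1.5, so shaft 5 turns at 672 / 1.5 = 448 RPM.
Gear mesh: ratio = 91/26 = 3.5, so the driven shaft turns at 448 / 3.5 = 128 RPM.

128 RPM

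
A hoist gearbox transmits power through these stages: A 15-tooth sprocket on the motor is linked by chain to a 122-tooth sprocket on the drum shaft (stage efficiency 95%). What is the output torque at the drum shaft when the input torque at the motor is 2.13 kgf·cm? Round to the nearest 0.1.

Chain: ratio = 122/15 = 8.1333; torque at the drum shaft = 2.13 × 8.1333 × 0.95 = 16.458 kgf·cm.

16.5 kgf·cm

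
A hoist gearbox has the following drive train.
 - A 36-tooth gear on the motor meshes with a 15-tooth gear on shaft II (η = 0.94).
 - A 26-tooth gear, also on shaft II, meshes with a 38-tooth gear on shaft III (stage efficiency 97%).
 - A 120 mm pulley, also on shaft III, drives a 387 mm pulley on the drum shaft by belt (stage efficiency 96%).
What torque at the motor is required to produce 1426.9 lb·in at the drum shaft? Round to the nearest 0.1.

830.0 lb·in

Overall ratio R = 0.41667 × 1.4615 × 3.225 = 1.9639; overall efficiency η = 0.94 × 0.97 × 0.96 = 0.8753.
Input torque = output torque / (R × η) = 1426.9 / (1.9639 × 0.8753) = 830.03 lb·in.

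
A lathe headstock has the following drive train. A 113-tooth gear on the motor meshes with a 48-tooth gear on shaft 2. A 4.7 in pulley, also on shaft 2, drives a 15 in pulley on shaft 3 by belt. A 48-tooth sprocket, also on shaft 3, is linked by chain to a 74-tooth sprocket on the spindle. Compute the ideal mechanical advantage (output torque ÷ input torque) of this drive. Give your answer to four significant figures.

2.090

Each stage contributes driven/driver: gear mesh 48/113 = 0.42478, belt 15/4.7 = 3.1915, chain 74/48 = 1.5417.
Overall: 0.42478 × 3.1915 × 1.5417 = 2.09.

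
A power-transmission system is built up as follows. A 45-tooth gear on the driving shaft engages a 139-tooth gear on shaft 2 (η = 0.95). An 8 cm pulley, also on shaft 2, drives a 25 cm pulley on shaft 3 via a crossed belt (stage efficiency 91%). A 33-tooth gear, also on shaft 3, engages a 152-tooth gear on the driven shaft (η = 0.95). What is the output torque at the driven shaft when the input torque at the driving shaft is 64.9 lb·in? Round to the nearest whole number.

Gear mesh: ratio = 139/45 = 3.0889; torque at shaft 2 = 64.9 × 3.0889 × 0.95 = 190.45 lb·in.
Belt: ratio = 25/8 = 3.125; torque at shaft 3 = 190.45 × 3.125 × 0.91 = 541.58 lb·in.
Gear mesh: ratio = 152/33 = 4.6061; torque at the driven shaft = 541.58 × 4.6061 × 0.95 = 2369.8 lb·in.

2370 lb·in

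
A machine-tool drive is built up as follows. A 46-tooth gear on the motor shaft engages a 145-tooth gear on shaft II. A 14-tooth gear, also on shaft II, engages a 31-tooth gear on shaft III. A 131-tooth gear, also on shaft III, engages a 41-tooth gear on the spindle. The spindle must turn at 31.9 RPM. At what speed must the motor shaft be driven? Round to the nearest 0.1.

Overall ratio R = 3.1522 × 2.2143 × 0.31298 = 2.1845.
Required input speed = output speed × R = 31.9 × 2.1845 = 69.686 RPM.

69.7 RPM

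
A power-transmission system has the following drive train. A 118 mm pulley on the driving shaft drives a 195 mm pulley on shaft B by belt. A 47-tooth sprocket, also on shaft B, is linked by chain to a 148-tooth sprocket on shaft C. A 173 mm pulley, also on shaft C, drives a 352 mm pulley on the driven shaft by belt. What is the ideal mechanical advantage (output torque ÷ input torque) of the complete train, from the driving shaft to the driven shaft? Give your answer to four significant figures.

10.59

Each stage contributes driven/driver: belt 195/118 = 1.6525, chain 148/47 = 3.1489, belt 352/173 = 2.0347.
Overall: 1.6525 × 3.1489 × 2.0347 = 10.588.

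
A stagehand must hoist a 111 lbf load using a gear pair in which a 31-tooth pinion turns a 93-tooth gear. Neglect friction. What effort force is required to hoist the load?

Gear pair MA = 93/31 = 3.
Effort = load / MA = 111 / 3 = 37 lbf.

37 lbf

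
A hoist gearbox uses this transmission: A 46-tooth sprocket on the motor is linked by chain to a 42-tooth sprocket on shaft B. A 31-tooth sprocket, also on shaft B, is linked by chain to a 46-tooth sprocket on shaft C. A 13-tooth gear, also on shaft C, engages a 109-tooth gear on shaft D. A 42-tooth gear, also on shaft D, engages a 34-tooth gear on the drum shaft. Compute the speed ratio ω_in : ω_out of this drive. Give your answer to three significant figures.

Each stage contributes driven/driver: chain 42/46 = 0.91304, chain 46/31 = 1.4839, gear mesh 109/13 = 8.3846, gear mesh 34/42 = 0.80952.
Overall: 0.91304 × 1.4839 × 8.3846 × 0.80952 = 9.196.

9.20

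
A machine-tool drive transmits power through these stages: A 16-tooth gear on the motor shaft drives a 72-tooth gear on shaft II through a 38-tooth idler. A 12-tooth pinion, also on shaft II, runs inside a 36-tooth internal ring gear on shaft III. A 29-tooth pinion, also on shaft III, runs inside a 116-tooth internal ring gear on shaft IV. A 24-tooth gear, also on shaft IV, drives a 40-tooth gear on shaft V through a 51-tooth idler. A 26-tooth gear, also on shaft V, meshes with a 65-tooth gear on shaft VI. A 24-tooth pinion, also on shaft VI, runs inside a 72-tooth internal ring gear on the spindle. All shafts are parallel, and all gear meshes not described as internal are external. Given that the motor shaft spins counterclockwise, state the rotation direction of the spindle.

clockwise

the motor shaft → shaft II: driver → idler → driven is 2 external meshes, 2 reversals → CCW.
shaft II → shaft III: internal mesh, same direction → CCW.
shaft III → shaft IV: internal mesh, same direction → CCW.
shaft IV → shaft V: driver → idler → driven is 2 external meshes, 2 reversals → CCW.
shaft V → shaft VI: external mesh, 1 reversal → CW.
shaft VI → the spindle: internal mesh, same direction → CW.
5 reversals in total — an odd number — so the spindle turns opposite to the motor shaft.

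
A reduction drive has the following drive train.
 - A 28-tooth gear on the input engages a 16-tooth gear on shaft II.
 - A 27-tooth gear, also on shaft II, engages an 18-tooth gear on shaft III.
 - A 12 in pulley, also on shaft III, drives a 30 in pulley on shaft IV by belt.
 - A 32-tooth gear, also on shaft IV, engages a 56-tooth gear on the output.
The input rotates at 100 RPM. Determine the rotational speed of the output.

Gear mesh: ratio = 16/28 = 0.57143, so shaft II turns at 100 / 0.57143 = 175 RPM.
Gear mesh: ratio = 18/27 = 0.66667, so shaft III turns at 175 / 0.66667 = 262.5 RPM.
Belt: ratio = 30/12 = 2.5, so shaft IV turns at 262.5 / 2.5 = 105 RPM.
Gear mesh: ratio = 56/32 = 1.75, so the output turns at 105 / 1.75 = 60 RPM.

60 RPM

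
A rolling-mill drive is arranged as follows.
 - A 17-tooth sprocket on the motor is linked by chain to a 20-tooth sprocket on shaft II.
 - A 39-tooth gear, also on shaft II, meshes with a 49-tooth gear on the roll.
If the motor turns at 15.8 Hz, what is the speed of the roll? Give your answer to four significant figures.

Chain: ratio = 20/17 = 1.1765, so shaft II turns at 15.8 / 1.1765 = 13.43 Hz.
Gear mesh: ratio = 49/39 = 1.2564, so the roll turns at 13.43 / 1.2564 = 10.689 Hz.

10.69 Hz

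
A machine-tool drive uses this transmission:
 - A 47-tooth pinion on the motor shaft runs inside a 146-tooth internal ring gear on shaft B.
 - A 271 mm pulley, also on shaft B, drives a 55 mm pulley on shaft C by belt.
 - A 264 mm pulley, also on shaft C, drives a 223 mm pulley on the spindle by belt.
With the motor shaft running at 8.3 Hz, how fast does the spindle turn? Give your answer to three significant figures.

15.6 Hz

Internal gear: ratio = 146/47 = 3.1064, so shaft B turns at 8.3 / 3.1064 = 2.6719 Hz.
Belt: ratio = 55/271 = 0.20295, so shaft C turns at 2.6719 / 0.20295 = 13.165 Hz.
Belt: ratio = 223/264 = 0.8447, so the spindle turns at 13.165 / 0.8447 = 15.586 Hz.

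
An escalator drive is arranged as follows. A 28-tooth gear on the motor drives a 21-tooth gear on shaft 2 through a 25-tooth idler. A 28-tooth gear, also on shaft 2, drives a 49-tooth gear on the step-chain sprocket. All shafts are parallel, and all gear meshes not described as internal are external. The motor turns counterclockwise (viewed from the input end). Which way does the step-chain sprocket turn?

clockwise

the motor → shaft 2: driver → idler → driven is 2 external meshes, 2 reversals → CCW.
shaft 2 → the step-chain sprocket: external mesh, 1 reversal → CW.
3 reversals in total — an odd number — so the step-chain sprocket turns opposite to the motor.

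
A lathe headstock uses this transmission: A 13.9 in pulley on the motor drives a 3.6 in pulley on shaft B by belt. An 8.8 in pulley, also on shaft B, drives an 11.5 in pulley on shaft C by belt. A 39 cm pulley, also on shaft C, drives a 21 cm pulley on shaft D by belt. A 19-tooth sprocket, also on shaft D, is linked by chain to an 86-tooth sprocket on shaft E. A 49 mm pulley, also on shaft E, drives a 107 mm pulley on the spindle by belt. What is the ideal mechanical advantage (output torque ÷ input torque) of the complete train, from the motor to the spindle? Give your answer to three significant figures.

Each stage contributes driven/driver: belt 3.6/13.9 = 0.25899, belt 11.5/8.8 = 1.3068, belt 21/39 = 0.53846, chain 86/19 = 4.5263, belt 107/49 = 2.1837.
Overall: 0.25899 × 1.3068 × 0.53846 × 4.5263 × 2.1837 = 1.8013.

1.80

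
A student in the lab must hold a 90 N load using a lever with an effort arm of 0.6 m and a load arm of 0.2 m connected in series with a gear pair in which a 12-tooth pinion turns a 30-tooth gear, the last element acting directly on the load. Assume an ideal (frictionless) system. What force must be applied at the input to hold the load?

Lever MA = effort arm / load arm = 0.6/0.2 = 3.
Gear pair MA = 30/12 = 2.5.
Combined ideal MA = 3 × 2.5 = 7.5.
Effort = load / MA = 90 / 7.5 = 12 N.

12 N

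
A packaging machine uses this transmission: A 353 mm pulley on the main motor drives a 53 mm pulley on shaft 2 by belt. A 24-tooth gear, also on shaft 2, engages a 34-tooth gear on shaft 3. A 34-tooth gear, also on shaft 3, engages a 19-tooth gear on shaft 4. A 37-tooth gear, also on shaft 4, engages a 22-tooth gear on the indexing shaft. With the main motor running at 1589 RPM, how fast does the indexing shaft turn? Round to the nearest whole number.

belt 53/353 = 0.15014 → 1589/0.15014 = 10583 RPM
gear mesh 34/24 = 1.4167 → 10583/1.4167 = 7470.6 RPM
gear mesh 19/34 = 0.55882 → 7470.6/0.55882 = 13368 RPM
gear mesh 22/37 = 0.59459 → 13368/0.59459 = 22483 RPM

22483 RPM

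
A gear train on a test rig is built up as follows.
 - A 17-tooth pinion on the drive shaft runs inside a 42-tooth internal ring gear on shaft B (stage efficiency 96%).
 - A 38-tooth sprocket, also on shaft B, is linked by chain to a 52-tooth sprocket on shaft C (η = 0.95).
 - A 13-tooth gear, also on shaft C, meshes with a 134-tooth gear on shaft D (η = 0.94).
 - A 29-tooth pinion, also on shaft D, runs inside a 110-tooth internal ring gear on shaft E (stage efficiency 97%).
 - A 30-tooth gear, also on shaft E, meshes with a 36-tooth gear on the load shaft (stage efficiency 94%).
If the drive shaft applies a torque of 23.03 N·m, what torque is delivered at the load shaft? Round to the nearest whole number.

2855 N·m

Internal gear: ratio = 42/17 = 2.4706; torque at shaft B = 23.03 × 2.4706 × 0.96 = 54.622 N·m.
Chain: ratio = 52/38 = 1.3684; torque at shaft C = 54.622 × 1.3684 × 0.95 = 71.008 N·m.
Gear mesh: ratio = 134/13 = 10.308; torque at shaft D = 71.008 × 10.308 × 0.94 = 688.02 N·m.
Internal gear: ratio = 110/29 = 3.7931; torque at shaft E = 688.02 × 3.7931 × 0.97 = 2531.4 N·m.
Gear mesh: ratio = 36/30 = 1.2; torque at the load shaft = 2531.4 × 1.2 × 0.94 = 2855.4 N·m.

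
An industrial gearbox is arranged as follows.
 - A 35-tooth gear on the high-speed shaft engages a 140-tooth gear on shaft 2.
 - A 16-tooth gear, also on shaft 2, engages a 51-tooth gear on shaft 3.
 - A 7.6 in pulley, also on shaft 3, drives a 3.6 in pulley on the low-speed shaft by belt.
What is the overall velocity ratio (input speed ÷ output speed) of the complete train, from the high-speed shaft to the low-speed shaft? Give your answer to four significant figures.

Each stage contributes driven/driver: gear mesh 140/35 = 4, gear mesh 51/16 = 3.1875, belt 3.6/7.6 = 0.47368.
Overall: 4 × 3.1875 × 0.47368 = 6.0395.

6.039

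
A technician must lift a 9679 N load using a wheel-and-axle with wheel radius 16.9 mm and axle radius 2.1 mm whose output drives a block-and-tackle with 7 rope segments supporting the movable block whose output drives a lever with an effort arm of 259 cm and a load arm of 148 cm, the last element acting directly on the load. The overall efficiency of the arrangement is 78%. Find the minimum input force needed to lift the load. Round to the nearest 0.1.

125.9 N

Wheel-and-axle MA = R/r = 16.9/2.1 = 8.0476.
Block-and-tackle MA = number of supporting rope parts = 7.
Lever MA = effort arm / load arm = 259/148 = 1.75.
Combined ideal MA = 8.0476 × 7 × 1.75 = 98.583.
Actual MA = 98.583 × 0.78 = 76.895.
Effort = load / actual MA = 9679 / 76.895 = 125.87 N.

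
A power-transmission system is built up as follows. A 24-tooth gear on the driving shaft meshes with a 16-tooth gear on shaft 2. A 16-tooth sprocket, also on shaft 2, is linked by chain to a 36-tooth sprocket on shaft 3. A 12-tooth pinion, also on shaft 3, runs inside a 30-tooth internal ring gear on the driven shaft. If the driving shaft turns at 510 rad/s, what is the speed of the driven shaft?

Gear mesh: ratio = 16/24 = 0.66667, so shaft 2 turns at 510 / 0.66667 = 765 rad/s.
Chain: ratio = 36/16 = 2.25, so shaft 3 turns at 765 / 2.25 = 340 rad/s.
Internal gear: ratio = 30/12 = 2.5, so the driven shaft turns at 340 / 2.5 = 136 rad/s.

136 rad/s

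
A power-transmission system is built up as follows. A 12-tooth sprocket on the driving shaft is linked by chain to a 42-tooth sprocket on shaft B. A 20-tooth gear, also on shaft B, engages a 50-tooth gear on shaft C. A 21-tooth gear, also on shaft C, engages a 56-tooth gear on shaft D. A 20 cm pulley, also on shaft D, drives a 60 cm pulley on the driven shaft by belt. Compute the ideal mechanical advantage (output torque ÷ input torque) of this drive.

70

Each stage contributes driven/driver: chain 42/12 = 3.5, gear mesh 50/20 = 2.5, gear mesh 56/21 = 2.6667, belt 60/20 = 3.
Overall: 3.5 × 2.5 × 2.6667 × 3 = 70.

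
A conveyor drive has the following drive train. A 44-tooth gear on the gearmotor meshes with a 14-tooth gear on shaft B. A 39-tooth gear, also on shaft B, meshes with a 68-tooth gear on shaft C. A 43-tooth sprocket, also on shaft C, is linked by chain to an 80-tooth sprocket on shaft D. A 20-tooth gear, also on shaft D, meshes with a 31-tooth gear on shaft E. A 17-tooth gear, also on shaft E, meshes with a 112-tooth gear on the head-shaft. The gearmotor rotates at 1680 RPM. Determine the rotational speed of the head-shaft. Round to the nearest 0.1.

159.4 RPM

gear mesh 14/44 = 0.31818 → 1680/0.31818 = 5280 RPM
gear mesh 68/39 = 1.7436 → 5280/1.7436 = 3028.2 RPM
chain 80/43 = 1.8605 → 3028.2/1.8605 = 1627.7 RPM
gear mesh 31/20 = 1.55 → 1627.7/1.55 = 1050.1 RPM
gear mesh 112/17 = 6.5882 → 1050.1/6.5882 = 159.39 RPM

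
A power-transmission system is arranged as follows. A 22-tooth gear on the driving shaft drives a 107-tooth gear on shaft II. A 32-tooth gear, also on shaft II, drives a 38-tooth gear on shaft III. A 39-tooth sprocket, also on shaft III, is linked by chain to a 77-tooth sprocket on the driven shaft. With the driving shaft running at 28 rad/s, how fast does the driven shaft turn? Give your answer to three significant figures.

the driving shaft → shaft II (gear mesh, 107/22): 28 ÷ 4.8636 = 5.757 rad/s
shaft II → shaft III (gear mesh, 38/32): 5.757 ÷ 1.1875 = 4.848 rad/s
shaft III → the driven shaft (chain, 77/39): 4.848 ÷ 1.9744 = 2.4555 rad/s

2.46 rad/s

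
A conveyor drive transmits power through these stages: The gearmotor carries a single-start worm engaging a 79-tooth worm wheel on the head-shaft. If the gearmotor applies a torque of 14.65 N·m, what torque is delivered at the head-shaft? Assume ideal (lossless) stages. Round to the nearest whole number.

worm 79/1 = 79 → τ = 14.65·79 = 1157.4 N·m

1157 N·m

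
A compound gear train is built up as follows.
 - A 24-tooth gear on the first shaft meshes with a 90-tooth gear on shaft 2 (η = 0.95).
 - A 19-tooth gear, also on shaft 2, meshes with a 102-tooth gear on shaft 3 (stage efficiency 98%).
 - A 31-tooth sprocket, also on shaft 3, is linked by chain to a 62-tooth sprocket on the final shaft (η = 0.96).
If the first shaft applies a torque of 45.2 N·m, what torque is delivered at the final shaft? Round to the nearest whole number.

gear mesh 90/24 = 3.75 → τ = 45.2·3.75·0.95 = 161.03 N·m
gear mesh 102/19 = 5.3684 → τ = 161.03·5.3684·0.98 = 847.16 N·m
chain 62/31 = 2 → τ = 847.16·2·0.96 = 1626.5 N·m

1627 N·m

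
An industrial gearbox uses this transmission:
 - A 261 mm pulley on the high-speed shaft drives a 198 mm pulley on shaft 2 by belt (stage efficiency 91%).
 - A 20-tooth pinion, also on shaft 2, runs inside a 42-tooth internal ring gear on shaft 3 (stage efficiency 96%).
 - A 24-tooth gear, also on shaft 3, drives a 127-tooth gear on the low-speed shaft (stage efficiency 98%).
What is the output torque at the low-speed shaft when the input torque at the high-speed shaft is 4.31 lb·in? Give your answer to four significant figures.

31.11 lb·in

After the belt (198/261): 4.31 × 0.75862 × 0.91 = 2.9754 lb·in
After the internal gear (42/20): 2.9754 × 2.1 × 0.96 = 5.9984 lb·in
After the gear mesh (127/24): 5.9984 × 5.2917 × 0.98 = 31.107 lb·in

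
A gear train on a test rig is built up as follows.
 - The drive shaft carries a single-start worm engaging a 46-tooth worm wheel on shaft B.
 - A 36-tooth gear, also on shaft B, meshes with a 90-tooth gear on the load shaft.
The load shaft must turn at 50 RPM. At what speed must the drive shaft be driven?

5750 RPM

Overall ratio R = 46 × 2.5 = 115.
Required input speed = output speed × R = 50 × 115 = 5750 RPM.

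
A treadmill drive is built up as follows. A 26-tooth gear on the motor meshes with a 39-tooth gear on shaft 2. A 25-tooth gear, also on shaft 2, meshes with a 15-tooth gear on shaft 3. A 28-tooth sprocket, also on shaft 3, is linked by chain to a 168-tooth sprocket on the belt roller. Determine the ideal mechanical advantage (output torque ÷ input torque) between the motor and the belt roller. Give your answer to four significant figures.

Each stage contributes driven/driver: gear mesh 39/26 = 1.5, gear mesh 15/25 = 0.6, chain 168/28 = 6.
Overall: 1.5 × 0.6 × 6 = 5.4.

5.400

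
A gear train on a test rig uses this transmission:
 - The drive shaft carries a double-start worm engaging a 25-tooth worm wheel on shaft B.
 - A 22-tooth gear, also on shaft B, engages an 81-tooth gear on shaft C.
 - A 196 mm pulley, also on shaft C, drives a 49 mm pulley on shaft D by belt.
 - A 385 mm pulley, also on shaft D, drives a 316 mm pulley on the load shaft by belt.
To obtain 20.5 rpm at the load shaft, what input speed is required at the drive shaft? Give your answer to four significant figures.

193.6 rpm

Overall ratio R = 12.5 × 3.6818 × 0.25 × 0.82078 = 9.4436.
Required input speed = output speed × R = 20.5 × 9.4436 = 193.59 rpm.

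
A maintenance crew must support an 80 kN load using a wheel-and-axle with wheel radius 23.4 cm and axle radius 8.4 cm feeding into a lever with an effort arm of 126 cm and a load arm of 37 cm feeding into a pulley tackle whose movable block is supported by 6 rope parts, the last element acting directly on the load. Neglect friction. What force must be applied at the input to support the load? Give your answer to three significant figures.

Wheel-and-axle MA = R/r = 23.4/8.4 = 2.7857.
Lever MA = effort arm / load arm = 126/37 = 3.4054.
Block-and-tackle MA = number of supporting rope parts = 6.
Combined ideal MA = 2.7857 × 3.4054 × 6 = 56.919.
Effort = load / MA = 80 / 56.919 = 1.4055 kN.

1.41 kN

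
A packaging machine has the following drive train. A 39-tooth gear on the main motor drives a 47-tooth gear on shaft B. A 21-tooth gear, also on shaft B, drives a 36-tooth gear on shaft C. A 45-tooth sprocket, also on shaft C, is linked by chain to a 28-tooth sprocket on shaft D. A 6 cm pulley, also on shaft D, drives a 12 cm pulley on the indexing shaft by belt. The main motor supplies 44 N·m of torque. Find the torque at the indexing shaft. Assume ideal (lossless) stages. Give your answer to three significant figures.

113 N·m

Gear mesh: ratio = 47/39 = 1.2051; torque at shaft B = 44 × 1.2051 = 53.026 N·m.
Gear mesh: ratio = 36/21 = 1.7143; torque at shaft C = 53.026 × 1.7143 = 90.901 N·m.
Chain: ratio = 28/45 = 0.62222; torque at shaft D = 90.901 × 0.62222 = 56.561 N·m.
Belt: ratio = 12/6 = 2; torque at the indexing shaft = 56.561 × 2 = 113.12 N·m.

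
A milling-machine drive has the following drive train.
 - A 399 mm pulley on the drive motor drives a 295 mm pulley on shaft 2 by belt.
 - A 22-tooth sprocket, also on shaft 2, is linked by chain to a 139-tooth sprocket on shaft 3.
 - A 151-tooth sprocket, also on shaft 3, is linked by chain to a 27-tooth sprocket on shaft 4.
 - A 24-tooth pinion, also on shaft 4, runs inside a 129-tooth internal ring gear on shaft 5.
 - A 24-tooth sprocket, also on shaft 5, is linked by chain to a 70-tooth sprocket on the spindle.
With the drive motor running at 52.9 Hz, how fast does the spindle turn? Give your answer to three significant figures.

the drive motor → shaft 2 (belt, 295/399): 52.9 ÷ 0.73935 = 71.549 Hz
shaft 2 → shaft 3 (chain, 139/22): 71.549 ÷ 6.3182 = 11.324 Hz
shaft 3 → shaft 4 (chain, 27/151): 11.324 ÷ 0.17881 = 63.333 Hz
shaft 4 → shaft 5 (internal gear, 129/24): 63.333 ÷ 5.375 = 11.783 Hz
shaft 5 → the spindle (chain, 70/24): 11.783 ÷ 2.9167 = 4.0398 Hz

4.04 Hz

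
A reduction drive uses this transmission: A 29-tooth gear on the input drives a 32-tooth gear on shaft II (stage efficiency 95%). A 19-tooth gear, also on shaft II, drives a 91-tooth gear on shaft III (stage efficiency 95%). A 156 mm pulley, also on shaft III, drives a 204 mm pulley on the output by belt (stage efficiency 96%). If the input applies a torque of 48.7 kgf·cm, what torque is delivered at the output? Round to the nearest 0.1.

After the gear mesh (32/29): 48.7 × 1.1034 × 0.95 = 51.051 kgf·cm
After the gear mesh (91/19): 51.051 × 4.7895 × 0.95 = 232.28 kgf·cm
After the belt (204/156): 232.28 × 1.3077 × 0.96 = 291.6 kgf·cm

291.6 kgf·cm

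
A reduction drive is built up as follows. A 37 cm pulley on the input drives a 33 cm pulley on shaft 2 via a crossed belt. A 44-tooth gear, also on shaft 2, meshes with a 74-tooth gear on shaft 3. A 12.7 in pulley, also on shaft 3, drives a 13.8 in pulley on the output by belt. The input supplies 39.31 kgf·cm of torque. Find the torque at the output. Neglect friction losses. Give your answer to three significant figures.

After the belt (33/37): 39.31 × 0.89189 = 35.06 kgf·cm
After the gear mesh (74/44): 35.06 × 1.6818 = 58.965 kgf·cm
After the belt (13.8/12.7): 58.965 × 1.0866 = 64.072 kgf·cm

64.1 kgf·cm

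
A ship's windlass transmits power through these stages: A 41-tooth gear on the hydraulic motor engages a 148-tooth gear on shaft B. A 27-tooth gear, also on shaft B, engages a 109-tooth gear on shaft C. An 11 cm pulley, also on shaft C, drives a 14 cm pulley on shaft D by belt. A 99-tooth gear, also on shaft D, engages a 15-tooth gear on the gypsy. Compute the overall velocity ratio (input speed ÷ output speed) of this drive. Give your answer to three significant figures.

Each stage contributes driven/driver: gear mesh 148/41 = 3.6098, gear mesh 109/27 = 4.037, belt 14/11 = 1.2727, gear mesh 15/99 = 0.15152.
Overall: 3.6098 × 4.037 × 1.2727 × 0.15152 = 2.8102.

2.81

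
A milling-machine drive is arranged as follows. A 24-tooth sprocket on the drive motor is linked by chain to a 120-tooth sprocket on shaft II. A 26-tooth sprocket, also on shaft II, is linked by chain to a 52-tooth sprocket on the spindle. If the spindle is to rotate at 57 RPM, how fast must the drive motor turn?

Overall ratio R = 5 × 2 = 10.
Required input speed = output speed × R = 57 × 10 = 570 RPM.

570 RPM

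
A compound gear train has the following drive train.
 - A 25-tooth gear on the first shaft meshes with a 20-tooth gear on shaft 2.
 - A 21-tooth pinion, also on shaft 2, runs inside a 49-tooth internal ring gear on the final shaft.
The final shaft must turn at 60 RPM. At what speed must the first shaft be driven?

112 RPM

Overall ratio R = 0.8 × 2.3333 = 1.8667.
Required input speed = output speed × R = 60 × 1.8667 = 112 RPM.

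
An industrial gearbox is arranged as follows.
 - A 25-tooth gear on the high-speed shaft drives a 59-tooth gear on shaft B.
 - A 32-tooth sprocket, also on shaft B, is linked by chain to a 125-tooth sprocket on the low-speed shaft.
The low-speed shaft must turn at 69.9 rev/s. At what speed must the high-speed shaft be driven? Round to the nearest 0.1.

644.4 rev/s

Overall ratio R = 2.36 × 3.9062 = 9.2188.
Required input speed = output speed × R = 69.9 × 9.2188 = 644.39 rev/s.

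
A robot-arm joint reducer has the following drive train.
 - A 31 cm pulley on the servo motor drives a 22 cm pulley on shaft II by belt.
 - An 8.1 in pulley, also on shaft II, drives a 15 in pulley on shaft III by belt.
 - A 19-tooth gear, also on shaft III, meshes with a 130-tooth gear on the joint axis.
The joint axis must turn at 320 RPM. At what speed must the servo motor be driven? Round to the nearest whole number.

Overall ratio R = 0.70968 × 1.8519 × 6.8421 = 8.992.
Required input speed = output speed × R = 320 × 8.992 = 2877.4 RPM.

2877 RPM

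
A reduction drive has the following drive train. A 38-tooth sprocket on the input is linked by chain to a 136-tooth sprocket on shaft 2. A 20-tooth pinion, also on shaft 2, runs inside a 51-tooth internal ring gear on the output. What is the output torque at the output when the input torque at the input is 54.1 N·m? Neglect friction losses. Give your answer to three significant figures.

After the chain (136/38): 54.1 × 3.5789 = 193.62 N·m
After the internal gear (51/20): 193.62 × 2.55 = 493.73 N·m

494 N·m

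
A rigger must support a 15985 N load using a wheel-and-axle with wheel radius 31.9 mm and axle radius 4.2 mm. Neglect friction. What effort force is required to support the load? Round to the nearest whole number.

Wheel-and-axle MA = R/r = 31.9/4.2 = 7.5952.
Effort = load / MA = 15985 / 7.5952 = 2104.6 N.

2105 N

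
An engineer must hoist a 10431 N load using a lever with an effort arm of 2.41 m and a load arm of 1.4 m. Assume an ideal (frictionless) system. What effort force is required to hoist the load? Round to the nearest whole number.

6060 N

Lever MA = effort arm / load arm = 2.41/1.4 = 1.7214.
Effort = load / MA = 10431 / 1.7214 = 6059.5 N.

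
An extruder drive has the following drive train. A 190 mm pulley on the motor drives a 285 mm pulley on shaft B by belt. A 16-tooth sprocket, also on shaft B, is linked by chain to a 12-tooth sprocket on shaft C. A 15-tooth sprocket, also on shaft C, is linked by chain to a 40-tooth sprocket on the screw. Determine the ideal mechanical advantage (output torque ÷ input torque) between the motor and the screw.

Each stage contributes driven/driver: belt 285/190 = 1.5, chain 12/16 = 0.75, chain 40/15 = 2.6667.
Overall: 1.5 × 0.75 × 2.6667 = 3.

3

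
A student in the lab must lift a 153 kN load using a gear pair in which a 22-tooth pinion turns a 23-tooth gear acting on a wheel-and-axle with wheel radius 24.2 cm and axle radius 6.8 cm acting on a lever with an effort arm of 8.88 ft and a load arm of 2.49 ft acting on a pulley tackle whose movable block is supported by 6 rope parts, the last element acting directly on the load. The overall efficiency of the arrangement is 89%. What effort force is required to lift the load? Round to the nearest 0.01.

2.16 kN

Gear pair MA = 23/22 = 1.0455.
Wheel-and-axle MA = R/r = 24.2/6.8 = 3.5588.
Lever MA = effort arm / load arm = 8.88/2.49 = 3.5663.
Block-and-tackle MA = number of supporting rope parts = 6.
Combined ideal MA = 1.0455 × 3.5588 × 3.5663 × 6 = 79.612.
Actual MA = 79.612 × 0.89 = 70.854.
Effort = load / actual MA = 153 / 70.854 = 2.1594 kN.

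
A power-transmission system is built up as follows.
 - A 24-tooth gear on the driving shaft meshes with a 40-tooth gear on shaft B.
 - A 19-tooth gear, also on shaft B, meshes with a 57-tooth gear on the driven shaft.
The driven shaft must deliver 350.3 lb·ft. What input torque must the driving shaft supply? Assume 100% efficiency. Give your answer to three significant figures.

Overall ratio R = 1.6667 × 3 = 5.
Input torque = output torque / R = 350.3 / 5 = 70.06 lb·ft.

70.1 lb·ft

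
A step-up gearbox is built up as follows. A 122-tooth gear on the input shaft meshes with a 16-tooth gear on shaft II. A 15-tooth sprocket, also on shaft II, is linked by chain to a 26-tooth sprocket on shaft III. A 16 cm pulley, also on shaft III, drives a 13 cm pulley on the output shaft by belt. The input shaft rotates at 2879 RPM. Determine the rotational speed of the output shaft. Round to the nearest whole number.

15587 RPM

Gear mesh: ratio = 16/122 = 0.13115, so shaft II turns at 2879 / 0.13115 = 21952 RPM.
Chain: ratio = 26/15 = 1.7333, so shaft III turns at 21952 / 1.7333 = 12665 RPM.
Belt: ratio = 13/16 = 0.8125, so the output shaft turns at 12665 / 0.8125 = 15587 RPM.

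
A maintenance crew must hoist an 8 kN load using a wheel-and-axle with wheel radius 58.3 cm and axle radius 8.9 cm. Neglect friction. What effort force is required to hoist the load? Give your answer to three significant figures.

1.22 kN

Wheel-and-axle MA = R/r = 58.3/8.9 = 6.5506.
Effort = load / MA = 8 / 6.5506 = 1.2213 kN.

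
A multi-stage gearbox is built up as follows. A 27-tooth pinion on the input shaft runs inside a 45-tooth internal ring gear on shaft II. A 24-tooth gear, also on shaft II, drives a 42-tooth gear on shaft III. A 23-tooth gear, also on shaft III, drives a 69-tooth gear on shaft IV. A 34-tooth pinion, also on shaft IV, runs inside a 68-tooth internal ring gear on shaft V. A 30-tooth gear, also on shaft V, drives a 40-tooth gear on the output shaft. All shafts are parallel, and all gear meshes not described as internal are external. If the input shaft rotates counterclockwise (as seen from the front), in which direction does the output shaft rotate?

the input shaft → shaft II: internal mesh, same direction → CCW.
shaft II → shaft III: external mesh, 1 reversal → CW.
shaft III → shaft IV: external mesh, 1 reversal → CCW.
shaft IV → shaft V: internal mesh, same direction → CCW.
shaft V → the output shaft: external mesh, 1 reversal → CW.
3 reversals in total — an odd number — so the output shaft turns opposite to the input shaft.

clockwise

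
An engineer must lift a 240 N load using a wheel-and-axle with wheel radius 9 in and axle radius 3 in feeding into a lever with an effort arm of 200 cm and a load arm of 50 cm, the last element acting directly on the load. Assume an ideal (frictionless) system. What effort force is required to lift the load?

20 N

Wheel-and-axle MA = R/r = 9/3 = 3.
Lever MA = effort arm / load arm = 200/50 = 4.
Combined ideal MA = 3 × 4 = 12.
Effort = load / MA = 240 / 12 = 20 N.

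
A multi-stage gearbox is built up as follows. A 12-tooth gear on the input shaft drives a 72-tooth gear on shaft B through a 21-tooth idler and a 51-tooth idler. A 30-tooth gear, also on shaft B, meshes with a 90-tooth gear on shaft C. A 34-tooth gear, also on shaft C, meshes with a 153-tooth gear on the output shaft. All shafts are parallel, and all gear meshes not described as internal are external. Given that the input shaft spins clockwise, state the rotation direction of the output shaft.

the input shaft → shaft B: driver → idler → idler → driven is 3 external meshes, 3 reversals → CCW.
shaft B → shaft C: external mesh, 1 reversal → CW.
shaft C → the output shaft: external mesh, 1 reversal → CCW.
5 reversals in total — an odd number — so the output shaft turns opposite to the input shaft.

counterclockwise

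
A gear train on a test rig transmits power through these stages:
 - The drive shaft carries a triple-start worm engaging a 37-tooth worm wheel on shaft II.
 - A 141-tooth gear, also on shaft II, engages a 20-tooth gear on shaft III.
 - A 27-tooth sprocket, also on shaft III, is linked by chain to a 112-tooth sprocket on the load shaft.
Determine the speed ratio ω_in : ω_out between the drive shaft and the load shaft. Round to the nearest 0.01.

Each stage contributes driven/driver: worm 37/3 = 12.333, gear mesh 20/141 = 0.14184, chain 112/27 = 4.1481.
Overall: 12.333 × 0.14184 × 4.1481 = 7.2568.

7.26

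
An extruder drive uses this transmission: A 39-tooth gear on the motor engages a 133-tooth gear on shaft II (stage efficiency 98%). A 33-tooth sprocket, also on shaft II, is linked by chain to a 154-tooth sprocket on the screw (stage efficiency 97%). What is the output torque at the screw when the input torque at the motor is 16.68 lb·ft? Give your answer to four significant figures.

Gear mesh: ratio = 133/39 = 3.4103; torque at shaft II = 16.68 × 3.4103 × 0.98 = 55.745 lb·ft.
Chain: ratio = 154/33 = 4.6667; torque at the screw = 55.745 × 4.6667 × 0.97 = 252.34 lb·ft.

252.3 lb·ft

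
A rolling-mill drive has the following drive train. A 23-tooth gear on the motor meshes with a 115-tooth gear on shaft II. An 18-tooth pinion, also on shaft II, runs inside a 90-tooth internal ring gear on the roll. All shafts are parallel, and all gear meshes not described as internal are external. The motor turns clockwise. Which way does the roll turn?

the motor → shaft II: external mesh, 1 reversal → CCW.
shaft II → the roll: internal mesh, same direction → CCW.
1 reversal in total — an odd number — so the roll turns opposite to the motor.

anticlockwise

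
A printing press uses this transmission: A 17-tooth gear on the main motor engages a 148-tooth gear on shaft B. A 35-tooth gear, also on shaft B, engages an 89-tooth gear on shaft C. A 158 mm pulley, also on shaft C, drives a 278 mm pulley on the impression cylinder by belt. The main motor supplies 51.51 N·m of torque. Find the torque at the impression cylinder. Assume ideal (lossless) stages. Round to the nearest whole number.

2006 N·m

After the gear mesh (148/17): 51.51 × 8.7059 = 448.44 N·m
After the gear mesh (89/35): 448.44 × 2.5429 = 1140.3 N·m
After the belt (278/158): 1140.3 × 1.7595 = 2006.4 N·m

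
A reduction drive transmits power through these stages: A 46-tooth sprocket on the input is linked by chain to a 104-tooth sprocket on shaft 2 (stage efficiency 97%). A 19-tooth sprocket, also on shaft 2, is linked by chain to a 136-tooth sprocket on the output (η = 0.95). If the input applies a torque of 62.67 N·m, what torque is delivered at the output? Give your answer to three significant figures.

Chain: ratio = 104/46 = 2.2609; torque at shaft 2 = 62.67 × 2.2609 × 0.97 = 137.44 N·m.
Chain: ratio = 136/19 = 7.1579; torque at the output = 137.44 × 7.1579 × 0.95 = 934.58 N·m.

935 N·m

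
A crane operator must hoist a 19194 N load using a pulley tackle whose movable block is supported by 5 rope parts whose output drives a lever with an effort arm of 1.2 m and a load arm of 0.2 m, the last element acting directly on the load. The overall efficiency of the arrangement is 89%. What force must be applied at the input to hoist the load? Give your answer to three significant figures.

Block-and-tackle MA = number of supporting rope parts = 5.
Lever MA = effort arm / load arm = 1.2/0.2 = 6.
Combined ideal MA = 5 × 6 = 30.
Actual MA = 30 × 0.89 = 26.7.
Effort = load / actual MA = 19194 / 26.7 = 718.88 N.

719 N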